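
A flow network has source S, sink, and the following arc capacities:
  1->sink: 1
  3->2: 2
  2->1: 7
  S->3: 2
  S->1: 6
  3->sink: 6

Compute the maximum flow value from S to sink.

Augment S->3->sink: bottleneck 2. Total 2.
Augment S->1->sink: bottleneck 1. Total 3.
No augmenting path remains in the residual graph.

3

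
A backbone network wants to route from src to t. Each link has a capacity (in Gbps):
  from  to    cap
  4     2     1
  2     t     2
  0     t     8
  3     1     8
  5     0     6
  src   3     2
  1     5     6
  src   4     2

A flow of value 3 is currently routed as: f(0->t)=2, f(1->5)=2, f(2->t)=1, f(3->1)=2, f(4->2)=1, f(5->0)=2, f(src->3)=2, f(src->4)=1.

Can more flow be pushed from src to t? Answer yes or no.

No

Residual reachable from src: {4, src}; t is not reachable.
Saturated cut: 4->2, src->3 with total capacity 3 = current flow value. Flow is maximum.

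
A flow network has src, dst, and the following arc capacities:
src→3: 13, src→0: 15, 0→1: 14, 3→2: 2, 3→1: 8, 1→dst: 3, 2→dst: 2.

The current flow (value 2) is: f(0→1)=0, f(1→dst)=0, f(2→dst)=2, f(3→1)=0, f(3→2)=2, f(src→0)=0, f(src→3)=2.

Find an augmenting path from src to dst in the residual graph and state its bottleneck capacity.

src→3→1→dst, bottleneck 3

Residual along src→3→1→dst: src→3: 11, 3→1: 8, 1→dst: 3.
Bottleneck = min = 3.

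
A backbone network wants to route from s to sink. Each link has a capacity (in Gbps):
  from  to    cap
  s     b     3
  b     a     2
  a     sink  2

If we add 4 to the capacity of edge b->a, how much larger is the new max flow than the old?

0

Original max flow = 2.
Even with extra capacity on b->a, another cut of capacity 2 remains binding.
New max flow = 2. Increase = 0.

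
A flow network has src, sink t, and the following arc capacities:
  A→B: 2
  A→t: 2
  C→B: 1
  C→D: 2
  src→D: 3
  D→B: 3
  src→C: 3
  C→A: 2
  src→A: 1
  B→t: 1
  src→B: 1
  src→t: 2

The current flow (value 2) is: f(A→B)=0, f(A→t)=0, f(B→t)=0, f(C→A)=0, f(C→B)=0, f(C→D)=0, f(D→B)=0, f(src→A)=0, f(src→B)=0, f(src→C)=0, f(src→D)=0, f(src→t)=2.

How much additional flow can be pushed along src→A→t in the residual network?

1

Residual capacities along the path: src→A: 1, A→t: 2.
Minimum is 1.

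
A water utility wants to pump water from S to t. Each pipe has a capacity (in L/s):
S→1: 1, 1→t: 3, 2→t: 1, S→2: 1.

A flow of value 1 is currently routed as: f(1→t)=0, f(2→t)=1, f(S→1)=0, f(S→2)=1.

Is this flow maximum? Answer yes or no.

No

Residual path S→1→t has bottleneck 1 > 0.
Pushing 1 along it raises the flow to 2, so the given flow is not maximum.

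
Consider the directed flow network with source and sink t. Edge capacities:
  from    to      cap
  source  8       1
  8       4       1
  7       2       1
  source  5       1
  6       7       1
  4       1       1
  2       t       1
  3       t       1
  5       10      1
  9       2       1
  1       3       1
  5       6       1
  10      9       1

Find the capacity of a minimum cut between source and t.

2

Max flow = 2 (via 2 augmenting paths).
In the residual at optimum, the set reachable from source is {source}.
Cut edges: source→5 (cap 1), source→8 (cap 1). Sum = 2.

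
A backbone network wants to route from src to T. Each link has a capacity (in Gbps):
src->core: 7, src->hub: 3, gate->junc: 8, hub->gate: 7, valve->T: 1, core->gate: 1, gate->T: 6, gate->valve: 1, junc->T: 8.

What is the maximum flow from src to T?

Augment src->hub->gate->T: bottleneck 3. Total 3.
Augment src->core->gate->T: bottleneck 1. Total 4.
No augmenting path remains in the residual graph.

4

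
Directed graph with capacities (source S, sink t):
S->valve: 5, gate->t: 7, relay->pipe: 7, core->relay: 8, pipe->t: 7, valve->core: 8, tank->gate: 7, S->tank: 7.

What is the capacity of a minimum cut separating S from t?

Max flow = 12 (via 2 augmenting paths).
In the residual at optimum, the set reachable from S is {S}.
Cut edges: S->valve (cap 5), S->tank (cap 7). Sum = 12.

12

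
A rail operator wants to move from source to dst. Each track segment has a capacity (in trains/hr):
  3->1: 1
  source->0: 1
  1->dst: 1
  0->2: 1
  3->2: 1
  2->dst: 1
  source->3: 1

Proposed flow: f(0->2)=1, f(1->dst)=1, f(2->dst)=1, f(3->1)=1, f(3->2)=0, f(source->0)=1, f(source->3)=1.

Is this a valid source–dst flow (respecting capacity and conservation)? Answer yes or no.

Every edge has 0 ≤ f(e) ≤ cap(e).
At each intermediate node, inflow equals outflow.

Yes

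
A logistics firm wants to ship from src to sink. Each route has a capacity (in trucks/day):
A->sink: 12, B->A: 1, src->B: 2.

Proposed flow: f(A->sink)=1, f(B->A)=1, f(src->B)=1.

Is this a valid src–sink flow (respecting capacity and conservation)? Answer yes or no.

Yes

Every edge has 0 ≤ f(e) ≤ cap(e).
At each intermediate node, inflow equals outflow.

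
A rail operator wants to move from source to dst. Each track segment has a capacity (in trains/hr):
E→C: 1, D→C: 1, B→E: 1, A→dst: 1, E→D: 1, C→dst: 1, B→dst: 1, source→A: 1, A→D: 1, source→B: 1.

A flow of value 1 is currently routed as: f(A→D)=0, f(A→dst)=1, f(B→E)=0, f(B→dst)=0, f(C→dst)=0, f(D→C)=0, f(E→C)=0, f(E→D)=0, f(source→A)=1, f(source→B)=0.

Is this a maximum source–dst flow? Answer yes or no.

Residual path source→B→dst has bottleneck 1 > 0.
Pushing 1 along it raises the flow to 2, so the given flow is not maximum.

No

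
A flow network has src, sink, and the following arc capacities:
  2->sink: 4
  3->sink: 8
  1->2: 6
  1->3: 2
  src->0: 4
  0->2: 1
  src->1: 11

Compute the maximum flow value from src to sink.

6

Augment src->1->3->sink: bottleneck 2. Total 2.
Augment src->1->2->sink: bottleneck 4. Total 6.
No augmenting path remains in the residual graph.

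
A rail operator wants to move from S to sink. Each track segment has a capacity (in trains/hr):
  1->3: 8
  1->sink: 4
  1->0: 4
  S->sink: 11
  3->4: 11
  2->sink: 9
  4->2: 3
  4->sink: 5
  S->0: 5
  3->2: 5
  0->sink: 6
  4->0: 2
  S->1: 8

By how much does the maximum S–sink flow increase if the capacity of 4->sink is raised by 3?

Original max flow = 24.
Edge 4->sink does not cross the min cut (source side {S}), so extra capacity there cannot help.
New max flow = 24. Increase = 0.

0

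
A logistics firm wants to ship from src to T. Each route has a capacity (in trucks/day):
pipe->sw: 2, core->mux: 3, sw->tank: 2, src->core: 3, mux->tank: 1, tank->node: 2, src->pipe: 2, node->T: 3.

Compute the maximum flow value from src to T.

Augment src->core->mux->tank->node->T: bottleneck 1. Total 1.
Augment src->pipe->sw->tank->node->T: bottleneck 1. Total 2.
No augmenting path remains in the residual graph.

2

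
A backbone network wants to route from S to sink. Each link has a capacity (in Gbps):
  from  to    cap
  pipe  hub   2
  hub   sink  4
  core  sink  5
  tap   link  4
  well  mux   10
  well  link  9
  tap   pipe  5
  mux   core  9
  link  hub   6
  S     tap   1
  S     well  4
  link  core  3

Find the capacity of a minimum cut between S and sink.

5

Max flow = 5 (via 2 augmenting paths).
In the residual at optimum, the set reachable from S is {S}.
Cut edges: S->well (cap 4), S->tap (cap 1). Sum = 5.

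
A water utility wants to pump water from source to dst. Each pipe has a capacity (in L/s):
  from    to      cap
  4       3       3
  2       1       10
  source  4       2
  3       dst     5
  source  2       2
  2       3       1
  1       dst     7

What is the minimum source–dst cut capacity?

Max flow = 4 (via 3 augmenting paths).
In the residual at optimum, the set reachable from source is {source}.
Cut edges: source→4 (cap 2), source→2 (cap 2). Sum = 4.

4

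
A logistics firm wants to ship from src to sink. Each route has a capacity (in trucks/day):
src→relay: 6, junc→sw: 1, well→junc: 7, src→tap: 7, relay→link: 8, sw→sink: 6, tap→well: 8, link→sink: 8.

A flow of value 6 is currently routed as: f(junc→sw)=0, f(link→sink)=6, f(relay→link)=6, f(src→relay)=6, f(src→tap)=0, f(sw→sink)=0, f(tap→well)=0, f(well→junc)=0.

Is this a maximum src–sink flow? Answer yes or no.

No

Residual path src→tap→well→junc→sw→sink has bottleneck 1 > 0.
Pushing 1 along it raises the flow to 7, so the given flow is not maximum.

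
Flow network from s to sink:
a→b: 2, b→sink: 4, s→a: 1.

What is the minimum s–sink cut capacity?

1

Max flow = 1 (via 1 augmenting path).
In the residual at optimum, the set reachable from s is {s}.
Cut edges: s→a (cap 1). Sum = 1.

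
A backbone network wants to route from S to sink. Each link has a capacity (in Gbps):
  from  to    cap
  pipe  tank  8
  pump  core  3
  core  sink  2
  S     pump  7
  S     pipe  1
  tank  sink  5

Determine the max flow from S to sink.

Augment S->pump->core->sink: bottleneck 2. Total 2.
Augment S->pipe->tank->sink: bottleneck 1. Total 3.
No augmenting path remains in the residual graph.

3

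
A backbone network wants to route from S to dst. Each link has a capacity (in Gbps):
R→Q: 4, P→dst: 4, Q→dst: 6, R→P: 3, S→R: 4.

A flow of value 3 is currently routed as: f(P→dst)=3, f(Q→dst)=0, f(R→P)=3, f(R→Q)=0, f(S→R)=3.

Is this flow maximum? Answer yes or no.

No

Residual path S→R→Q→dst has bottleneck 1 > 0.
Pushing 1 along it raises the flow to 4, so the given flow is not maximum.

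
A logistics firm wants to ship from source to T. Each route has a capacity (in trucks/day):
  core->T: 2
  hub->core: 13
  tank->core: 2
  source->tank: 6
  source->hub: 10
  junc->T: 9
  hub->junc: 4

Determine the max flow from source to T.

Augment source->tank->core->T: bottleneck 2. Total 2.
Augment source->hub->junc->T: bottleneck 4. Total 6.
No augmenting path remains in the residual graph.

6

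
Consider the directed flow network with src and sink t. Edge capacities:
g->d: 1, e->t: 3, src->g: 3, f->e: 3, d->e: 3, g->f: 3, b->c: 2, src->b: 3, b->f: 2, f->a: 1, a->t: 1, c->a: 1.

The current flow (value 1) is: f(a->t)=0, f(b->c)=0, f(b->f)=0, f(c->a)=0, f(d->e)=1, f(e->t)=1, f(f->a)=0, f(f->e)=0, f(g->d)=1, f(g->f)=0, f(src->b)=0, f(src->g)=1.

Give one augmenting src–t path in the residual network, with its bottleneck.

src->g->f->e->t, bottleneck 2

Residual along src->g->f->e->t: src->g: 2, g->f: 3, f->e: 3, e->t: 2.
Bottleneck = min = 2.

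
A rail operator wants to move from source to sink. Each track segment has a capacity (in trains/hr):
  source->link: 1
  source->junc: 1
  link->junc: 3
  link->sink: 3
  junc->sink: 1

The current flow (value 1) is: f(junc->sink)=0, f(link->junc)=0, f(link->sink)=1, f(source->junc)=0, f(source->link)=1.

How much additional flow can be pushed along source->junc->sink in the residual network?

1

Residual capacities along the path: source->junc: 1, junc->sink: 1.
Minimum is 1.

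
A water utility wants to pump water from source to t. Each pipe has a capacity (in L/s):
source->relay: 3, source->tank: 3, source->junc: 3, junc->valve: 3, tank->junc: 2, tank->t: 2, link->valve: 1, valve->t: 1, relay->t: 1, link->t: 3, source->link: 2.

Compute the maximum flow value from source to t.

6

Augment source->relay->t: bottleneck 1. Total 1.
Augment source->tank->t: bottleneck 2. Total 3.
Augment source->link->t: bottleneck 2. Total 5.
Augment source->junc->valve->t: bottleneck 1. Total 6.
No augmenting path remains in the residual graph.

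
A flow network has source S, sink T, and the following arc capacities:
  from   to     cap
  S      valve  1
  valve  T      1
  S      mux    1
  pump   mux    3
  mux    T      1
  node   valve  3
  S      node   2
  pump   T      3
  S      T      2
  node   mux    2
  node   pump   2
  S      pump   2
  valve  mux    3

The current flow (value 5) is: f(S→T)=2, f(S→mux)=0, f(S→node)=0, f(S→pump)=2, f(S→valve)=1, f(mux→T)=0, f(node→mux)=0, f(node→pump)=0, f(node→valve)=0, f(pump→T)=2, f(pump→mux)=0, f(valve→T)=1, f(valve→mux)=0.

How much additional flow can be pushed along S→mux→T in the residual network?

1

Residual capacities along the path: S→mux: 1, mux→T: 1.
Minimum is 1.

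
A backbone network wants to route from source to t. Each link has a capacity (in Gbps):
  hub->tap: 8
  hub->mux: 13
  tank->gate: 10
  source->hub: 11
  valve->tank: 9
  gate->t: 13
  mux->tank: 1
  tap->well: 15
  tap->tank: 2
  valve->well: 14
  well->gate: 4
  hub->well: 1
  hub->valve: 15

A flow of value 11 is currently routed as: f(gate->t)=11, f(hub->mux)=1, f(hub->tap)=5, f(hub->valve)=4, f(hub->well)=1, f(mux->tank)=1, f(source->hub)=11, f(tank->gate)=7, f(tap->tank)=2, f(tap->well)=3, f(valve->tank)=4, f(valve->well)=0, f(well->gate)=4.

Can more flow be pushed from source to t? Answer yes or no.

No

Residual reachable from source: {source}; t is not reachable.
Saturated cut: source->hub with total capacity 11 = current flow value. Flow is maximum.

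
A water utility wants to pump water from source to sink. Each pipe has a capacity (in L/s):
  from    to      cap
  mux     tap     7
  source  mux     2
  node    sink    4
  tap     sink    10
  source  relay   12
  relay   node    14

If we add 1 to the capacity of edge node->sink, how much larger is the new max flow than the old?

Original max flow = 6.
After raising cap(node->sink), augmenting paths through that edge carry 1 more unit.
New max flow = 7. Increase = 1.

1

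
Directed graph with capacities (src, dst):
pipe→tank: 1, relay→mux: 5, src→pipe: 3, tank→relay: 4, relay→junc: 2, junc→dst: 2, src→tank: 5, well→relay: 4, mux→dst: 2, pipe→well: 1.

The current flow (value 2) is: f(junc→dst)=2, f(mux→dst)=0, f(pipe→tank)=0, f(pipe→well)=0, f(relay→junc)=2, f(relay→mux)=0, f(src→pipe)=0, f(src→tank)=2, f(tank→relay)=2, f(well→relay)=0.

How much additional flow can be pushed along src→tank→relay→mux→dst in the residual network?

Residual capacities along the path: src→tank: 3, tank→relay: 2, relay→mux: 5, mux→dst: 2.
Minimum is 2.

2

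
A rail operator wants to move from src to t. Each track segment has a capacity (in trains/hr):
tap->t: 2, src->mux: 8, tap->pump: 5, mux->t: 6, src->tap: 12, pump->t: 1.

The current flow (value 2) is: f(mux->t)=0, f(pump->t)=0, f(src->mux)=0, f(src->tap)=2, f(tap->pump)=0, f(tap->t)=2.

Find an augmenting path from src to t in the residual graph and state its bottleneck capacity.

src->mux->t, bottleneck 6

Residual along src->mux->t: src->mux: 8, mux->t: 6.
Bottleneck = min = 6.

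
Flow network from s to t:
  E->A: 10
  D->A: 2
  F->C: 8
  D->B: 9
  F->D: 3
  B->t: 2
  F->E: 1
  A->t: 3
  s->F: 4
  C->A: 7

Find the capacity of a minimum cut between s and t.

4

Max flow = 4 (via 3 augmenting paths).
In the residual at optimum, the set reachable from s is {s}.
Cut edges: s->F (cap 4). Sum = 4.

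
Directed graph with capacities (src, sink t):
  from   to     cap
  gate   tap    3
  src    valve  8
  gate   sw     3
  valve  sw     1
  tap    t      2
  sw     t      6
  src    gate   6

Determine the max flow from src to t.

6

Augment src->valve->sw->t: bottleneck 1. Total 1.
Augment src->gate->sw->t: bottleneck 3. Total 4.
Augment src->gate->tap->t: bottleneck 2. Total 6.
No augmenting path remains in the residual graph.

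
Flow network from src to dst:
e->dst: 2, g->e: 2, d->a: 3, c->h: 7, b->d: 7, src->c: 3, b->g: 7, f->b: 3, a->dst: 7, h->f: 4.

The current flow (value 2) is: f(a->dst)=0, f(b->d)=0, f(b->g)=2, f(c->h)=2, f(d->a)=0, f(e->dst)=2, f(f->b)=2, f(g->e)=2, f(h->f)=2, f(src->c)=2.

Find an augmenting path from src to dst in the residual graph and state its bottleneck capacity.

src->c->h->f->b->d->a->dst, bottleneck 1

Residual along src->c->h->f->b->d->a->dst: src->c: 1, c->h: 5, h->f: 2, f->b: 1, b->d: 7, d->a: 3, a->dst: 7.
Bottleneck = min = 1.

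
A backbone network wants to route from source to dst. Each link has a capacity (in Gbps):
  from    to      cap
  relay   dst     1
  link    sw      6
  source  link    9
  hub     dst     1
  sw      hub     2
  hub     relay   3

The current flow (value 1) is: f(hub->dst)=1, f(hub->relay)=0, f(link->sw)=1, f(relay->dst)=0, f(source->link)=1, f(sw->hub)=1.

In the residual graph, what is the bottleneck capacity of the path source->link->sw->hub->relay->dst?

Residual capacities along the path: source->link: 8, link->sw: 5, sw->hub: 1, hub->relay: 3, relay->dst: 1.
Minimum is 1.

1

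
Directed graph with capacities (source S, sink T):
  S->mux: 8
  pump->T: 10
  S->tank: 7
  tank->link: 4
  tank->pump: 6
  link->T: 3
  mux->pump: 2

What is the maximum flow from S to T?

Augment S->mux->pump->T: bottleneck 2. Total 2.
Augment S->tank->pump->T: bottleneck 6. Total 8.
Augment S->tank->link->T: bottleneck 1. Total 9.
No augmenting path remains in the residual graph.

9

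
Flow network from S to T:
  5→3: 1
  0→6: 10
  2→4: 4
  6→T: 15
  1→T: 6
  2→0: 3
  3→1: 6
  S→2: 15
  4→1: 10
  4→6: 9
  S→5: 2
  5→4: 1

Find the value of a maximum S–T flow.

Augment S→2→0→6→T: bottleneck 3. Total 3.
Augment S→2→4→6→T: bottleneck 4. Total 7.
Augment S→5→4→6→T: bottleneck 1. Total 8.
Augment S→5→3→1→T: bottleneck 1. Total 9.
No augmenting path remains in the residual graph.

9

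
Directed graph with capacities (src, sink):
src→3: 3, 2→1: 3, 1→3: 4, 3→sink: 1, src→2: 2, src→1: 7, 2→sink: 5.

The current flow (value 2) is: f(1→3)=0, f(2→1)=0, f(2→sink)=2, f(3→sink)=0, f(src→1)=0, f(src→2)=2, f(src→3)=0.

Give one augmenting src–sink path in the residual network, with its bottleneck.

src→3→sink, bottleneck 1

Residual along src→3→sink: src→3: 3, 3→sink: 1.
Bottleneck = min = 1.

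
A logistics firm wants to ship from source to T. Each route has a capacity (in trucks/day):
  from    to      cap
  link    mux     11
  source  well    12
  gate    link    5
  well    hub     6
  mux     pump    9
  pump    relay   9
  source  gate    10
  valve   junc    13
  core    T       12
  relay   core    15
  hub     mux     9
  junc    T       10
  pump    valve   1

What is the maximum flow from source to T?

Augment source→gate→link→mux→pump→relay→core→T: bottleneck 5. Total 5.
Augment source→well→hub→mux→pump→relay→core→T: bottleneck 4. Total 9.
No augmenting path remains in the residual graph.

9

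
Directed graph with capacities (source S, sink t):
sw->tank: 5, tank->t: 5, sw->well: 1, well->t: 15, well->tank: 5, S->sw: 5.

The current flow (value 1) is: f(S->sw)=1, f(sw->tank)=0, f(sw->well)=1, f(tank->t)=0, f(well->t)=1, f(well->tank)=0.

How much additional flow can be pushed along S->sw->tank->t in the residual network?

Residual capacities along the path: S->sw: 4, sw->tank: 5, tank->t: 5.
Minimum is 4.

4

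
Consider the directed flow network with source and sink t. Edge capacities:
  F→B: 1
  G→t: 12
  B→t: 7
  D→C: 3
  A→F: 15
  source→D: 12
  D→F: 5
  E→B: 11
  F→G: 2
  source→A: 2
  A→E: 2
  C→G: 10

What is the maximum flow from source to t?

8

Augment source→A→E→B→t: bottleneck 2. Total 2.
Augment source→D→F→B→t: bottleneck 1. Total 3.
Augment source→D→F→G→t: bottleneck 2. Total 5.
Augment source→D→C→G→t: bottleneck 3. Total 8.
No augmenting path remains in the residual graph.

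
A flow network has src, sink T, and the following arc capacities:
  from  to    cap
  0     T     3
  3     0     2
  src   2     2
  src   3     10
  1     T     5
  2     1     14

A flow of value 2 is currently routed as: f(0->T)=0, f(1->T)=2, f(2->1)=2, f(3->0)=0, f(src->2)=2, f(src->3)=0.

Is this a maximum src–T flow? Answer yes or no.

Residual path src->3->0->T has bottleneck 2 > 0.
Pushing 2 along it raises the flow to 4, so the given flow is not maximum.

No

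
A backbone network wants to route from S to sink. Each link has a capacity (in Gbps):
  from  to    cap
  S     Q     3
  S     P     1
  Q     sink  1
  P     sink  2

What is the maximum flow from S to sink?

Augment S→P→sink: bottleneck 1. Total 1.
Augment S→Q→sink: bottleneck 1. Total 2.
No augmenting path remains in the residual graph.

2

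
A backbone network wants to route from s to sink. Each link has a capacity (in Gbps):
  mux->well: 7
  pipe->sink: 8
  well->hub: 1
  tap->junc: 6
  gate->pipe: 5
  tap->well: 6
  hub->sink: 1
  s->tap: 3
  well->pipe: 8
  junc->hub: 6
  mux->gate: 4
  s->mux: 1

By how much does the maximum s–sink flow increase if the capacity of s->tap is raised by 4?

Original max flow = 4.
After raising cap(s->tap), augmenting paths through that edge carry 4 more units.
New max flow = 8. Increase = 4.

4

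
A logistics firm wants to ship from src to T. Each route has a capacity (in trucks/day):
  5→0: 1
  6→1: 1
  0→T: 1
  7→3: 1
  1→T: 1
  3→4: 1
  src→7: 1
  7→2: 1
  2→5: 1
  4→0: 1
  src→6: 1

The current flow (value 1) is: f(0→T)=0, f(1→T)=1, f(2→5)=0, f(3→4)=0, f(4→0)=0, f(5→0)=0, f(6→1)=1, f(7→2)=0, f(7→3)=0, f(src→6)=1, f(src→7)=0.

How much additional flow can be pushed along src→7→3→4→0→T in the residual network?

Residual capacities along the path: src→7: 1, 7→3: 1, 3→4: 1, 4→0: 1, 0→T: 1.
Minimum is 1.

1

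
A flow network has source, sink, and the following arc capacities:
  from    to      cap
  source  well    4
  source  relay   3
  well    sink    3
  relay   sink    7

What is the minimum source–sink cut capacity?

6

Max flow = 6 (via 2 augmenting paths).
In the residual at optimum, the set reachable from source is {source, well}.
Cut edges: source→relay (cap 3), well→sink (cap 3). Sum = 6.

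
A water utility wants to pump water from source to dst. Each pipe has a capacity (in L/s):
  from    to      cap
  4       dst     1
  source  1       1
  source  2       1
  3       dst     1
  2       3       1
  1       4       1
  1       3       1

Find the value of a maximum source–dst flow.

2

Augment source→2→3→dst: bottleneck 1. Total 1.
Augment source→1→4→dst: bottleneck 1. Total 2.
No augmenting path remains in the residual graph.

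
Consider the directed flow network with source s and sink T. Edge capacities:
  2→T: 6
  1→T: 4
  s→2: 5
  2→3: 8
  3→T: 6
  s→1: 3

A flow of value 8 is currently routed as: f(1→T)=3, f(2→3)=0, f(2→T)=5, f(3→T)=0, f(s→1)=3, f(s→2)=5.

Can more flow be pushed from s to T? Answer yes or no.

Residual reachable from s: {s}; T is not reachable.
Saturated cut: s→2, s→1 with total capacity 8 = current flow value. Flow is maximum.

No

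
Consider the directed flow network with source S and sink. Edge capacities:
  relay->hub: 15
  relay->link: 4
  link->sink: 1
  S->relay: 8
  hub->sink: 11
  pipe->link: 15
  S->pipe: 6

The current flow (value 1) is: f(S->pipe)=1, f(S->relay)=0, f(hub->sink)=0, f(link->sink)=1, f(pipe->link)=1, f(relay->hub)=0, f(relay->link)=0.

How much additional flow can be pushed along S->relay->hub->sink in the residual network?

Residual capacities along the path: S->relay: 8, relay->hub: 15, hub->sink: 11.
Minimum is 8.

8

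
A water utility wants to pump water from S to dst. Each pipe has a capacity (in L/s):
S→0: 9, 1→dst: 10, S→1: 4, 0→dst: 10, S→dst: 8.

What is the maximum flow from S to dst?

Augment S→dst: bottleneck 8. Total 8.
Augment S→0→dst: bottleneck 9. Total 17.
Augment S→1→dst: bottleneck 4. Total 21.
No augmenting path remains in the residual graph.

21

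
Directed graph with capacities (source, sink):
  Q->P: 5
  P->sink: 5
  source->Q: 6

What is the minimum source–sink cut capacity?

Max flow = 5 (via 1 augmenting path).
In the residual at optimum, the set reachable from source is {Q, source}.
Cut edges: Q->P (cap 5). Sum = 5.

5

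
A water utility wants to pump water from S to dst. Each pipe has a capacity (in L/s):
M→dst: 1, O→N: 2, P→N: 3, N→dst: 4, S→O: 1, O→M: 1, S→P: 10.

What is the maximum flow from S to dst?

Augment S→P→N→dst: bottleneck 3. Total 3.
Augment S→O→N→dst: bottleneck 1. Total 4.
No augmenting path remains in the residual graph.

4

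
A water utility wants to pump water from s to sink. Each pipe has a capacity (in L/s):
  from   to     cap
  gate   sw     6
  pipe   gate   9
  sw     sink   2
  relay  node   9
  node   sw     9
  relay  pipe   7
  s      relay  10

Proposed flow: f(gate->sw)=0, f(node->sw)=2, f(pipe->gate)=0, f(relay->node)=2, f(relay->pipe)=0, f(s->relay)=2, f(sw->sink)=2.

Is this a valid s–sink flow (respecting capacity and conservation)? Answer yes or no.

Every edge has 0 ≤ f(e) ≤ cap(e).
At each intermediate node, inflow equals outflow.

Yes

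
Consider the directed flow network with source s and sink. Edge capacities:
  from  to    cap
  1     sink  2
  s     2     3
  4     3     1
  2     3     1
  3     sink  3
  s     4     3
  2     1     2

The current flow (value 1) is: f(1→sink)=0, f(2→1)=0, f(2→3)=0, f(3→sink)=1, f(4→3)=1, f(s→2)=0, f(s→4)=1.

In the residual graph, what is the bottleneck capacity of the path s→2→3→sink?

Residual capacities along the path: s→2: 3, 2→3: 1, 3→sink: 2.
Minimum is 1.

1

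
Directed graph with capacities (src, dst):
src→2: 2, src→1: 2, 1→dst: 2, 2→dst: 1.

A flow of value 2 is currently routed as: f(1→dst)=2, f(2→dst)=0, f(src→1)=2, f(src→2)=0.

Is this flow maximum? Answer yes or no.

No

Residual path src→2→dst has bottleneck 1 > 0.
Pushing 1 along it raises the flow to 3, so the given flow is not maximum.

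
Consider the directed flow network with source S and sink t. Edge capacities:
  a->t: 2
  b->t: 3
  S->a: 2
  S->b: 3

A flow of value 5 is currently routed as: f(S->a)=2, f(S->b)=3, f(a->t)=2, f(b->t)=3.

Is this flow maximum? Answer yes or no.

Yes

Residual reachable from S: {S}; t is not reachable.
Saturated cut: S->a, S->b with total capacity 5 = current flow value. Flow is maximum.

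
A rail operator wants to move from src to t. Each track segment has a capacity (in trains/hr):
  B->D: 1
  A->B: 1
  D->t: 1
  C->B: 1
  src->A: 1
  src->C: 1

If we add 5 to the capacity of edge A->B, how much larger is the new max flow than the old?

0

Original max flow = 1.
Edge A->B does not cross the min cut (source side {A, B, C, src}), so extra capacity there cannot help.
New max flow = 1. Increase = 0.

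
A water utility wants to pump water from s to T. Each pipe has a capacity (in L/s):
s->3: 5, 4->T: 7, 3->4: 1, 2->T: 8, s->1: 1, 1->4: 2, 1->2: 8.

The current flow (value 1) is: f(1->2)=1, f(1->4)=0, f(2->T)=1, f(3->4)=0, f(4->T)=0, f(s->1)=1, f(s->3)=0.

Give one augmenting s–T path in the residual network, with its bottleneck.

Residual along s->3->4->T: s->3: 5, 3->4: 1, 4->T: 7.
Bottleneck = min = 1.

s->3->4->T, bottleneck 1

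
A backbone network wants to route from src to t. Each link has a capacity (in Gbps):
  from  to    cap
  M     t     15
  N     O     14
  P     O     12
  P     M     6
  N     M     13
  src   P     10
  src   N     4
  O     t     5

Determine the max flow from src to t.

Augment src->P->O->t: bottleneck 5. Total 5.
Augment src->P->M->t: bottleneck 5. Total 10.
Augment src->N->M->t: bottleneck 4. Total 14.
No augmenting path remains in the residual graph.

14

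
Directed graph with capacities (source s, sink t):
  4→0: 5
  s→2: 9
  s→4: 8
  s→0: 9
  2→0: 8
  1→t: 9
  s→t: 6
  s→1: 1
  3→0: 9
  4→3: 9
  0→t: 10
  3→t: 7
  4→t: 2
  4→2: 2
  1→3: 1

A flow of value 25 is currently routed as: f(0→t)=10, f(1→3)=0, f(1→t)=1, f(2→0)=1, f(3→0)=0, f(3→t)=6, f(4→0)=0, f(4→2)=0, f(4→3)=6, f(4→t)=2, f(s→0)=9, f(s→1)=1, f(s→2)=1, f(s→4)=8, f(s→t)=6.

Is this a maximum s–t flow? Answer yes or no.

Residual reachable from s: {0, 2, s}; t is not reachable.
Saturated cut: s→4, s→1, s→t, 0→t with total capacity 25 = current flow value. Flow is maximum.

Yes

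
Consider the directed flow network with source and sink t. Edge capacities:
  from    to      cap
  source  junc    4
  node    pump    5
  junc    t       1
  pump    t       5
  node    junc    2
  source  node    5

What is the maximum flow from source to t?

6

Augment source->junc->t: bottleneck 1. Total 1.
Augment source->node->pump->t: bottleneck 5. Total 6.
No augmenting path remains in the residual graph.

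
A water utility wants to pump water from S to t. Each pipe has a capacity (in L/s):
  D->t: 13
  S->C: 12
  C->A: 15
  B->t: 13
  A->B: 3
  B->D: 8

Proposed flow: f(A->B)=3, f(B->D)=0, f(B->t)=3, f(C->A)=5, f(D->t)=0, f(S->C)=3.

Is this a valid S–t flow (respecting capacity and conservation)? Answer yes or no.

No

Conservation fails at C: inflow 3 ≠ outflow 5.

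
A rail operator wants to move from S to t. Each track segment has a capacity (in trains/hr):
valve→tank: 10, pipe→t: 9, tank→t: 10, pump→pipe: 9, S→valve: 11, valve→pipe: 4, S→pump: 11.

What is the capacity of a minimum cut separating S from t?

19

Max flow = 19 (via 2 augmenting paths).
In the residual at optimum, the set reachable from S is {S, pipe, pump, valve}.
Cut edges: valve→tank (cap 10), pipe→t (cap 9). Sum = 19.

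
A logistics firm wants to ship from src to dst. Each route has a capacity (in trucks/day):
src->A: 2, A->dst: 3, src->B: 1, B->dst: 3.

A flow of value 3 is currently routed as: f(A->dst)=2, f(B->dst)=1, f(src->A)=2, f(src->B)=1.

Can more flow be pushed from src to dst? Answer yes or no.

No

Residual reachable from src: {src}; dst is not reachable.
Saturated cut: src->A, src->B with total capacity 3 = current flow value. Flow is maximum.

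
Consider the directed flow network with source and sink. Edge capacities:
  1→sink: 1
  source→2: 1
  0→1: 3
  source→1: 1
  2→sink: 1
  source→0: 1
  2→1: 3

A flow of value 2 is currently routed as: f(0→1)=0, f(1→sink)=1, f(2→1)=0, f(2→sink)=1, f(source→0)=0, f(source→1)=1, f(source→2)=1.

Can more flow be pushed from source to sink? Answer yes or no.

No

Residual reachable from source: {0, 1, source}; sink is not reachable.
Saturated cut: source→2, 1→sink with total capacity 2 = current flow value. Flow is maximum.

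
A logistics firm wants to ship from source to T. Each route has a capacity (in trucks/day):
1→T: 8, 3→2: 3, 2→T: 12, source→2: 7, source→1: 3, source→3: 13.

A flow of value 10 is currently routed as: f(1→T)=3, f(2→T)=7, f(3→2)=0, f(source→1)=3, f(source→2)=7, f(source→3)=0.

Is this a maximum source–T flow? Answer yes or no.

Residual path source→3→2→T has bottleneck 3 > 0.
Pushing 3 along it raises the flow to 13, so the given flow is not maximum.

No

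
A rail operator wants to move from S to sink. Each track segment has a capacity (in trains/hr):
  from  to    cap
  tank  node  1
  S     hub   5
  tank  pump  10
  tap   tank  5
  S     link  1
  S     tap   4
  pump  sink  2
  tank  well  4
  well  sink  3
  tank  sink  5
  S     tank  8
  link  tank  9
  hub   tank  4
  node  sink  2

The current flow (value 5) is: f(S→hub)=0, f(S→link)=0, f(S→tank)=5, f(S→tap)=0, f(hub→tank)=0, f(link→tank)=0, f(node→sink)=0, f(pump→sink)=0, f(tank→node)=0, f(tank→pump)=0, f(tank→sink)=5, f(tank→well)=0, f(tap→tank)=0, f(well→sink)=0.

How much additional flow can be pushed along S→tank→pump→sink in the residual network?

2

Residual capacities along the path: S→tank: 3, tank→pump: 10, pump→sink: 2.
Minimum is 2.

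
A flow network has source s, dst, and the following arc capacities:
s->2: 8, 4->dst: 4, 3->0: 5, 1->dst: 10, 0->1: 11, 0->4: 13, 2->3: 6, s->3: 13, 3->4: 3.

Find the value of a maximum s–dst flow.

Augment s->3->4->dst: bottleneck 3. Total 3.
Augment s->3->0->4->dst: bottleneck 1. Total 4.
Augment s->3->0->1->dst: bottleneck 4. Total 8.
No augmenting path remains in the residual graph.

8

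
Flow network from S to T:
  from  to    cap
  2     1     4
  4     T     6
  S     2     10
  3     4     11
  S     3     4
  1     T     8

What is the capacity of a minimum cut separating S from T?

8

Max flow = 8 (via 2 augmenting paths).
In the residual at optimum, the set reachable from S is {2, S}.
Cut edges: 2→1 (cap 4), S→3 (cap 4). Sum = 8.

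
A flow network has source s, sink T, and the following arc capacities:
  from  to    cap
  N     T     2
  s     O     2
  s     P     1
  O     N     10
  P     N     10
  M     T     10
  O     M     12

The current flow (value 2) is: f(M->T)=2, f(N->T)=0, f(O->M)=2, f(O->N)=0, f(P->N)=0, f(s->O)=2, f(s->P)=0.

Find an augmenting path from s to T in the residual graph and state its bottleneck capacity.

Residual along s->P->N->T: s->P: 1, P->N: 10, N->T: 2.
Bottleneck = min = 1.

s->P->N->T, bottleneck 1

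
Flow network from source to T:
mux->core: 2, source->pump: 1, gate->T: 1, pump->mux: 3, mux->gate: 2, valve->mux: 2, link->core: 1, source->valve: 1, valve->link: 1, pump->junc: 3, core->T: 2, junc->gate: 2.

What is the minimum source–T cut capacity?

Max flow = 2 (via 2 augmenting paths).
In the residual at optimum, the set reachable from source is {source}.
Cut edges: source->pump (cap 1), source->valve (cap 1). Sum = 2.

2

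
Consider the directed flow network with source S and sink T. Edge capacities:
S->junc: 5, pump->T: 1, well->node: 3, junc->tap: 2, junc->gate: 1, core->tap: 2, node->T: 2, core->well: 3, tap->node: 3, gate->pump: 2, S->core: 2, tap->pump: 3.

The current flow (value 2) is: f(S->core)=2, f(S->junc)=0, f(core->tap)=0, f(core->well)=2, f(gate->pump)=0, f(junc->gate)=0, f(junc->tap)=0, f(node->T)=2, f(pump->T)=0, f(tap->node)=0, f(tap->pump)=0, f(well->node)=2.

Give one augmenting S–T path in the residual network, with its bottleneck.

Residual along S->junc->tap->pump->T: S->junc: 5, junc->tap: 2, tap->pump: 3, pump->T: 1.
Bottleneck = min = 1.

S->junc->tap->pump->T, bottleneck 1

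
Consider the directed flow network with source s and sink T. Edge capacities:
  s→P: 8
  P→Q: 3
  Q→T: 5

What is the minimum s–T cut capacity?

Max flow = 3 (via 1 augmenting path).
In the residual at optimum, the set reachable from s is {P, s}.
Cut edges: P→Q (cap 3). Sum = 3.

3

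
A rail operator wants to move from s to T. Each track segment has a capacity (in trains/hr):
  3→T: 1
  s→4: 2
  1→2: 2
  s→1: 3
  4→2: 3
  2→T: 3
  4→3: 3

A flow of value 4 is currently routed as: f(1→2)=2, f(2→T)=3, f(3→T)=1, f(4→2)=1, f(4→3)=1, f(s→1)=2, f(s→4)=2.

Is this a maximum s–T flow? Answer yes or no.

Residual reachable from s: {1, s}; T is not reachable.
Saturated cut: s→4, 1→2 with total capacity 4 = current flow value. Flow is maximum.

Yes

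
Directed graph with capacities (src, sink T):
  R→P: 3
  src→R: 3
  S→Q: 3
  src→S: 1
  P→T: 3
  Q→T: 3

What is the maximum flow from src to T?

4

Augment src→R→P→T: bottleneck 3. Total 3.
Augment src→S→Q→T: bottleneck 1. Total 4.
No augmenting path remains in the residual graph.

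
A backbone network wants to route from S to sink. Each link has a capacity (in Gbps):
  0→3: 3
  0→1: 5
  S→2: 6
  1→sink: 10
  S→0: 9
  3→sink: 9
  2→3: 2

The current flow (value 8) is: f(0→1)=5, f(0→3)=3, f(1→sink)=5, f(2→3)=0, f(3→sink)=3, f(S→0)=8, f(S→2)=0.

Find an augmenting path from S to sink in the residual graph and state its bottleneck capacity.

S→2→3→sink, bottleneck 2

Residual along S→2→3→sink: S→2: 6, 2→3: 2, 3→sink: 6.
Bottleneck = min = 2.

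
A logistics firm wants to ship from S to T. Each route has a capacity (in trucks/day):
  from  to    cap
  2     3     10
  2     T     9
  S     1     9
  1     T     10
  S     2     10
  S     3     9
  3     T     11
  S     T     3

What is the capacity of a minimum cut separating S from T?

31

Max flow = 31 (via 5 augmenting paths).
In the residual at optimum, the set reachable from S is {S}.
Cut edges: S->1 (cap 9), S->2 (cap 10), S->3 (cap 9), S->T (cap 3). Sum = 31.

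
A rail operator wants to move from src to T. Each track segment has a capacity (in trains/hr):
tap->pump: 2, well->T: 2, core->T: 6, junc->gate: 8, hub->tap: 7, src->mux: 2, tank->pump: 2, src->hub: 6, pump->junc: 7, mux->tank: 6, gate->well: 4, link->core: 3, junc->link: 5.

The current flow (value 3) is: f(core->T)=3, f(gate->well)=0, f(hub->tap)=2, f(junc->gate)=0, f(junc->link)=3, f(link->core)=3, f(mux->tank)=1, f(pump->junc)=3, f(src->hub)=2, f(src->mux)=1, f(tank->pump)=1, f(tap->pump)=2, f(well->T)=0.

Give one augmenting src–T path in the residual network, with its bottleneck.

Residual along src->mux->tank->pump->junc->gate->well->T: src->mux: 1, mux->tank: 5, tank->pump: 1, pump->junc: 4, junc->gate: 8, gate->well: 4, well->T: 2.
Bottleneck = min = 1.

src->mux->tank->pump->junc->gate->well->T, bottleneck 1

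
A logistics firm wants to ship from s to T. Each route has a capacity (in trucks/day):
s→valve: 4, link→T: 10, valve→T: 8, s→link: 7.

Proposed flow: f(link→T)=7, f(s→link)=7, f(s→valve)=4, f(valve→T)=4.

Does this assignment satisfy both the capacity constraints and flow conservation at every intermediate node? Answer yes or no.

Yes

Every edge has 0 ≤ f(e) ≤ cap(e).
At each intermediate node, inflow equals outflow.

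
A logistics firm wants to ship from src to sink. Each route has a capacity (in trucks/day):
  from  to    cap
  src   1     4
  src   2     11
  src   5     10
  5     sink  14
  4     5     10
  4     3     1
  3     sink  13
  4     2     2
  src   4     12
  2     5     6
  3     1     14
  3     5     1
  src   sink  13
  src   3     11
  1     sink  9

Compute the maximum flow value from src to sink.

43

Augment src→sink: bottleneck 13. Total 13.
Augment src→3→sink: bottleneck 11. Total 24.
Augment src→5→sink: bottleneck 10. Total 34.
Augment src→1→sink: bottleneck 4. Total 38.
Augment src→4→3→sink: bottleneck 1. Total 39.
Augment src→4→5→sink: bottleneck 4. Total 43.
No augmenting path remains in the residual graph.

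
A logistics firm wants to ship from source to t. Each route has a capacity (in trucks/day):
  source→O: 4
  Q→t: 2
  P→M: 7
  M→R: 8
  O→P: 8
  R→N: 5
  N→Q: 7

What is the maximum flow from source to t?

Augment source→O→P→M→R→N→Q→t: bottleneck 2. Total 2.
No augmenting path remains in the residual graph.

2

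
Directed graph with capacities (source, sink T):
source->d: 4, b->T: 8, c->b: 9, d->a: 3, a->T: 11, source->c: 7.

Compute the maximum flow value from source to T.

10

Augment source->d->a->T: bottleneck 3. Total 3.
Augment source->c->b->T: bottleneck 7. Total 10.
No augmenting path remains in the residual graph.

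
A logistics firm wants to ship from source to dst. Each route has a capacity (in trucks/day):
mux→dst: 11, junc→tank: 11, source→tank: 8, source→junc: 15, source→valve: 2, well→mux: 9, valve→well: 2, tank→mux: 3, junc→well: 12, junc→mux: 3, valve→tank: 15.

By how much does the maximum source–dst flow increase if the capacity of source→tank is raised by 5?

Original max flow = 11.
Edge source→tank does not cross the min cut (source side {junc, mux, source, tank, valve, well}), so extra capacity there cannot help.
New max flow = 11. Increase = 0.

0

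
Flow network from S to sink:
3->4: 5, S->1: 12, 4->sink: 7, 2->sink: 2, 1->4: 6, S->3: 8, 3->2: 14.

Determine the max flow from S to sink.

Augment S->3->2->sink: bottleneck 2. Total 2.
Augment S->3->4->sink: bottleneck 5. Total 7.
Augment S->1->4->sink: bottleneck 2. Total 9.
No augmenting path remains in the residual graph.

9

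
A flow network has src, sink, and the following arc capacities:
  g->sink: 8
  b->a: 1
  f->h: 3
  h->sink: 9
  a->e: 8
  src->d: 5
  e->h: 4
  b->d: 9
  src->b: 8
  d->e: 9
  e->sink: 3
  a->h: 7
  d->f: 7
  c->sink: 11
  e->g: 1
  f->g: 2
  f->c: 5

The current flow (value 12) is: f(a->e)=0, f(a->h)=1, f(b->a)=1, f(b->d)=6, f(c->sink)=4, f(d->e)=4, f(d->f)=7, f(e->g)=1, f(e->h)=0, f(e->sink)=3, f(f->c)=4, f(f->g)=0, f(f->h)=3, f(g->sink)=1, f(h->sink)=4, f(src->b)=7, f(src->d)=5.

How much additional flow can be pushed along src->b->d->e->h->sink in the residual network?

1

Residual capacities along the path: src->b: 1, b->d: 3, d->e: 5, e->h: 4, h->sink: 5.
Minimum is 1.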